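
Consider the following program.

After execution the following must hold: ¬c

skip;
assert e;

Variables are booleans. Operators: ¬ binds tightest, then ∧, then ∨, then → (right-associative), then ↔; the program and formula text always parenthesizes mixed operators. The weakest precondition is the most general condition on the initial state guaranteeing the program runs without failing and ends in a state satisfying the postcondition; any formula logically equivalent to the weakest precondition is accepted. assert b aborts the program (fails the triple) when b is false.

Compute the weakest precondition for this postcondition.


Working backward. After the program, ¬c must hold.
Before assert e: e ∧ (¬c)
Before skip: e ∧ (¬c)
Answer: WP = e ∧ (¬c)


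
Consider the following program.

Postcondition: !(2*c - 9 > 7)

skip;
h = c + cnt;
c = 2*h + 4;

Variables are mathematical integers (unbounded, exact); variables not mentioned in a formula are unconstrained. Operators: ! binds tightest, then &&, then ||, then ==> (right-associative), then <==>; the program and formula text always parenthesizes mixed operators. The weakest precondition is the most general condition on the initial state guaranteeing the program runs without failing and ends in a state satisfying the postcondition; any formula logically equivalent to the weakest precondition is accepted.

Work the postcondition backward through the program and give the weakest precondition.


Working backward. After the program, the postcondition !(2*c - 9 > 7) must hold; in canonical form it is !(2*c > 16).
Before c := 2*h + 4: !(4*h > 8)
Before h := c + cnt: !(4*c + 4*cnt > 8)
Before skip: !(4*c + 4*cnt > 8)
Answer: WP = !(4*c + 4*cnt > 8)


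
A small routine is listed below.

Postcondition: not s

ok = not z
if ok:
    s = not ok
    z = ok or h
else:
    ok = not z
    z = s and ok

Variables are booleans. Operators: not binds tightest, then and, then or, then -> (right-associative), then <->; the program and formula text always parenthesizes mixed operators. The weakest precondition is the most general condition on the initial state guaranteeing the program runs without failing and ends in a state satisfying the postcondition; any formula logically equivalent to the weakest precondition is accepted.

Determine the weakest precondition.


Working backward. After the program, not s must hold.
Then branch requires ok; else branch requires not s.
Before the if: (not ok) -> (not s)
Before ok := not z: z -> (not s)
Answer: WP = z -> (not s)


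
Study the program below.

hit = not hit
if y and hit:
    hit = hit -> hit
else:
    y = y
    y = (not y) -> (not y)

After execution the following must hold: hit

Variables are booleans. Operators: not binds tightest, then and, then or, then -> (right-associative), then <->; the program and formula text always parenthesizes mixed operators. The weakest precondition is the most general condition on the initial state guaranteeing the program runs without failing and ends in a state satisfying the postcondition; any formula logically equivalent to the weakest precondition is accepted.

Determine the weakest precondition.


Working backward. After the program, hit must hold.
Then branch requires true; else branch requires hit.
Before the if: (not (y and hit)) -> hit
Before hit := not hit: (not (y and (not hit))) -> (not hit)
Answer: WP = (not (y and (not hit))) -> (not hit)


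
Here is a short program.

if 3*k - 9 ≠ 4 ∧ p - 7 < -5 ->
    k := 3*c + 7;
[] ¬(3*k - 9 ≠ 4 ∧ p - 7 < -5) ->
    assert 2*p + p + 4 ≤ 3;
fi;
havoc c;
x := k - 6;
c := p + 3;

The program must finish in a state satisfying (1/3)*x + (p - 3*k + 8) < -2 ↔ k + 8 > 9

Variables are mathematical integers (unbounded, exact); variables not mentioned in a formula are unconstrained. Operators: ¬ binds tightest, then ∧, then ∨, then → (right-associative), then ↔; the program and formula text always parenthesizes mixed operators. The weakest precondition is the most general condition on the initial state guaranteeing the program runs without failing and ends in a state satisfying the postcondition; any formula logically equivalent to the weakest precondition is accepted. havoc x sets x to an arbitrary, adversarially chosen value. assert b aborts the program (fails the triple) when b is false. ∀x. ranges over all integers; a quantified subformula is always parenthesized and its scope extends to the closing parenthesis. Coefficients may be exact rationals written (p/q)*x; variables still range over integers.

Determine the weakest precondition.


Working backward. After the program, the postcondition (1/3)*x + (p - 3*k + 8) < -2 ↔ k + 8 > 9 must hold; in canonical form it is p + (1/3)*x < 3*k - 10 ↔ k > 1.
Before c := p + 3: p + (1/3)*x < 3*k - 10 ↔ k > 1
Before x := k - 6: p < (8/3)*k - 8 ↔ k > 1
Before havoc c: p < (8/3)*k - 8 ↔ k > 1
Then branch requires p < 8*c + 32/3 ↔ 3*c > -6; else branch requires 3*p ≤ -1 ∧ (p < (8/3)*k - 8 ↔ k > 1).
Before the if: ((3*k ≠ 13 ∧ p < 2) → (p < 8*c + 32/3 ↔ 3*c > -6)) ∧ ((¬(3*k ≠ 13 ∧ p < 2)) → (3*p ≤ -1 ∧ (p < (8/3)*k - 8 ↔ k > 1)))
Answer: WP = ((3*k ≠ 13 ∧ p < 2) → (p < 8*c + 32/3 ↔ 3*c > -6)) ∧ ((¬(3*k ≠ 13 ∧ p < 2)) → (3*p ≤ -1 ∧ (p < (8/3)*k - 8 ↔ k > 1)))


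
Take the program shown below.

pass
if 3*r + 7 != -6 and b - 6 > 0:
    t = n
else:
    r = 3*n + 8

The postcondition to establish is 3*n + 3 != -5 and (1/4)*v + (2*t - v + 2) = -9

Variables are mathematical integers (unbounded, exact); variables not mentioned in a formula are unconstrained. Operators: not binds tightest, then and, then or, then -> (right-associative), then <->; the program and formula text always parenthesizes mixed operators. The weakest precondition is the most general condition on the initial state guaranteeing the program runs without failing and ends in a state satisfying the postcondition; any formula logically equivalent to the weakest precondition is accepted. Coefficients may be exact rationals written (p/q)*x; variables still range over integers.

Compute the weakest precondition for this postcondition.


Working backward. After the program, the postcondition 3*n + 3 != -5 and (1/4)*v + (2*t - v + 2) = -9 must hold; in canonical form it is 3*n != -8 and 2*t = (3/4)*v - 11.
Then branch requires 3*n != -8 and 2*n = (3/4)*v - 11; else branch requires 3*n != -8 and 2*t = (3/4)*v - 11.
Before the if: ((3*r != -13 and b > 6) -> (3*n != -8 and 2*n = (3/4)*v - 11)) and ((not (3*r != -13 and b > 6)) -> (3*n != -8 and 2*t = (3/4)*v - 11))
Before skip: ((3*r != -13 and b > 6) -> (3*n != -8 and 2*n = (3/4)*v - 11)) and ((not (3*r != -13 and b > 6)) -> (3*n != -8 and 2*t = (3/4)*v - 11))
Answer: WP = ((3*r != -13 and b > 6) -> (3*n != -8 and 2*n = (3/4)*v - 11)) and ((not (3*r != -13 and b > 6)) -> (3*n != -8 and 2*t = (3/4)*v - 11))


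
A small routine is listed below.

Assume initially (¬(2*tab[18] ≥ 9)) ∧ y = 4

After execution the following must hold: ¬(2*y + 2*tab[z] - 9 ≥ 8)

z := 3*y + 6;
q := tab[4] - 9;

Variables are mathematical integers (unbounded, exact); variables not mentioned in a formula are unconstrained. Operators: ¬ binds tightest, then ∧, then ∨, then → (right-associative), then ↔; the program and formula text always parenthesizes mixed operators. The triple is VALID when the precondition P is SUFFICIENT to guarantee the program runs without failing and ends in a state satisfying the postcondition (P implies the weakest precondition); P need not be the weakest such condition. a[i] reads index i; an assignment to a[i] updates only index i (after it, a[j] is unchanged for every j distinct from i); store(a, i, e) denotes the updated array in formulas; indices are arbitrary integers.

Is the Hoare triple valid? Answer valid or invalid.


Working backward. After the program, the postcondition ¬(2*y + 2*tab[z] - 9 ≥ 8) must hold; in canonical form it is ¬(2*tab[z] + 2*y ≥ 17).
Before q := tab[4] - 9: ¬(2*tab[z] + 2*y ≥ 17)
Before z := 3*y + 6: ¬(2*tab[3*y + 6] + 2*y ≥ 17)
The weakest precondition is ¬(2*tab[3*y + 6] + 2*y ≥ 17).
Check whether (¬(2*tab[18] ≥ 9)) ∧ y = 4 implies it.
Every state satisfying the precondition satisfies the weakest precondition: the implication holds.
Answer: valid


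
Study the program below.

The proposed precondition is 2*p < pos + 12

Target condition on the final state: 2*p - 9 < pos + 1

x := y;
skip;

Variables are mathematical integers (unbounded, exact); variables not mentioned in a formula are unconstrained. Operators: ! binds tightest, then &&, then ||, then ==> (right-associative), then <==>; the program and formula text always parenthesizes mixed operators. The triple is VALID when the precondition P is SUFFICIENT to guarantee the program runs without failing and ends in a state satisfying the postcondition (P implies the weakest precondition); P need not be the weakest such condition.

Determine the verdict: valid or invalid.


Working backward. After the program, the postcondition 2*p - 9 < pos + 1 must hold; in canonical form it is 2*p < pos + 10.
Before skip: 2*p < pos + 10
Before x := y: 2*p < pos + 10
The weakest precondition is 2*p < pos + 10.
Check whether 2*p < pos + 12 implies it.
Countermodel: at the initial state p = 5, pos = 0, the precondition holds but the weakest precondition fails.
Answer: invalid


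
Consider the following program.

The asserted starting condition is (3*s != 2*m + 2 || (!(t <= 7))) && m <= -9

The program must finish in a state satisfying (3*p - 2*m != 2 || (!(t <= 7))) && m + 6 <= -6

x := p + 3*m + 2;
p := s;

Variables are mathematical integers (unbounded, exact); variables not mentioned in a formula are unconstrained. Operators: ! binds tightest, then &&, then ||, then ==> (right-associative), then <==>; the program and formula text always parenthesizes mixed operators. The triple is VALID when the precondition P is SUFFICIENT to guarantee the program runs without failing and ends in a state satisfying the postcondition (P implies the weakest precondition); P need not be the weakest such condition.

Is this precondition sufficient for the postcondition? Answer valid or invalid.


Working backward. After the program, the postcondition (3*p - 2*m != 2 || (!(t <= 7))) && m + 6 <= -6 must hold; in canonical form it is (3*p != 2*m + 2 || (!(t <= 7))) && m <= -12.
Before p := s: (3*s != 2*m + 2 || (!(t <= 7))) && m <= -12
Before x := p + 3*m + 2: (3*s != 2*m + 2 || (!(t <= 7))) && m <= -12
The weakest precondition is (3*s != 2*m + 2 || (!(t <= 7))) && m <= -12.
Check whether (3*s != 2*m + 2 || (!(t <= 7))) && m <= -9 implies it.
Countermodel: at the initial state m = -11, s = -7, t = 7, the precondition holds but the weakest precondition fails.
Answer: invalid


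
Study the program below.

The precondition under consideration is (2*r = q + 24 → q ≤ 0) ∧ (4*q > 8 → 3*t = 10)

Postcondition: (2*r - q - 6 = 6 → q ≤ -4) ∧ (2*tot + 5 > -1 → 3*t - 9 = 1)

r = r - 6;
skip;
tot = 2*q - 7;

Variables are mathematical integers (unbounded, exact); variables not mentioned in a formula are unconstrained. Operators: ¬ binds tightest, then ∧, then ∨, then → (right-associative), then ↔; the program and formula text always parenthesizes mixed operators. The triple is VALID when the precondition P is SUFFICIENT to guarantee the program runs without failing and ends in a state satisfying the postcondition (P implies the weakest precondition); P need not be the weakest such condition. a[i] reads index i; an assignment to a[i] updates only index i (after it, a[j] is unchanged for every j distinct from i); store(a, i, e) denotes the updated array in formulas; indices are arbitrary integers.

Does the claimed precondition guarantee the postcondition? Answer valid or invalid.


Working backward. After the program, the postcondition (2*r - q - 6 = 6 → q ≤ -4) ∧ (2*tot + 5 > -1 → 3*t - 9 = 1) must hold; in canonical form it is (2*r = q + 12 → q ≤ -4) ∧ (2*tot > -6 → 3*t = 10).
Before tot := 2*q - 7: (2*r = q + 12 → q ≤ -4) ∧ (4*q > 8 → 3*t = 10)
Before skip: (2*r = q + 12 → q ≤ -4) ∧ (4*q > 8 → 3*t = 10)
Before r := r - 6: (2*r = q + 24 → q ≤ -4) ∧ (4*q > 8 → 3*t = 10)
The weakest precondition is (2*r = q + 24 → q ≤ -4) ∧ (4*q > 8 → 3*t = 10).
Check whether (2*r = q + 24 → q ≤ 0) ∧ (4*q > 8 → 3*t = 10) implies it.
Countermodel: at the initial state q = -2, r = 11, t = 0, the precondition holds but the weakest precondition fails.
Answer: invalid


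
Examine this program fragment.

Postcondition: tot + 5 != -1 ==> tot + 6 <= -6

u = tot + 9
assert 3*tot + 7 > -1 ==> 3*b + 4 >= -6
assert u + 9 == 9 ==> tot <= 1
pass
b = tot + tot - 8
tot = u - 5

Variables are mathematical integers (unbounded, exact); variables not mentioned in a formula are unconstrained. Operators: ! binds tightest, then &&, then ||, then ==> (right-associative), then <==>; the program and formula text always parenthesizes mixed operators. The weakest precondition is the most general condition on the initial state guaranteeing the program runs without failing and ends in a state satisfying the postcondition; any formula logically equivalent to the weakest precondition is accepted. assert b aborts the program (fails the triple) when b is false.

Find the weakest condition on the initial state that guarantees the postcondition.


Working backward. After the program, the postcondition tot + 5 != -1 ==> tot + 6 <= -6 must hold; in canonical form it is tot != -6 ==> tot <= -12.
Before tot := u - 5: u != -1 ==> u <= -7
Before b := tot + tot - 8: u != -1 ==> u <= -7
Before skip: u != -1 ==> u <= -7
Before assert u + 9 == 9 ==> tot <= 1: (u == 0 ==> tot <= 1) && (u != -1 ==> u <= -7)
Before assert 3*tot + 7 > -1 ==> 3*b + 4 >= -6: (3*tot > -8 ==> 3*b >= -10) && (u == 0 ==> tot <= 1) && (u != -1 ==> u <= -7)
Before u := tot + 9: (3*tot > -8 ==> 3*b >= -10) && (tot == -9 ==> tot <= 1) && (tot != -10 ==> tot <= -16)
Answer: WP = (3*tot > -8 ==> 3*b >= -10) && (tot == -9 ==> tot <= 1) && (tot != -10 ==> tot <= -16)


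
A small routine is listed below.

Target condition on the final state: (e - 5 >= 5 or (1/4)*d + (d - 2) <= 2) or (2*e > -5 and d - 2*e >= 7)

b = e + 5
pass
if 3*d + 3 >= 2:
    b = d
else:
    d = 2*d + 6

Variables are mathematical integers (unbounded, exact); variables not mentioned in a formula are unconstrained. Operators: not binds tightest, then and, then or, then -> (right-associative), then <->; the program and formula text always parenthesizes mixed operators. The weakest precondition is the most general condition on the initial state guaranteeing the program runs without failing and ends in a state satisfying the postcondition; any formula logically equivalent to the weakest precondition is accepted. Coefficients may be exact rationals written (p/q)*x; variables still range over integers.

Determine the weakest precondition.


Working backward. After the program, the postcondition (e - 5 >= 5 or (1/4)*d + (d - 2) <= 2) or (2*e > -5 and d - 2*e >= 7) must hold; in canonical form it is e >= 10 or (5/4)*d <= 4 or (2*e > -5 and d >= 2*e + 7).
Then branch requires e >= 10 or (5/4)*d <= 4 or (2*e > -5 and d >= 2*e + 7); else branch requires e >= 10 or (5/2)*d <= -7/2 or (2*e > -5 and 2*d >= 2*e + 1).
Before the if: (3*d >= -1 -> (e >= 10 or (5/4)*d <= 4 or (2*e > -5 and d >= 2*e + 7))) and ((not (3*d >= -1)) -> (e >= 10 or (5/2)*d <= -7/2 or (2*e > -5 and 2*d >= 2*e + 1)))
Before skip: (3*d >= -1 -> (e >= 10 or (5/4)*d <= 4 or (2*e > -5 and d >= 2*e + 7))) and ((not (3*d >= -1)) -> (e >= 10 or (5/2)*d <= -7/2 or (2*e > -5 and 2*d >= 2*e + 1)))
Before b := e + 5: (3*d >= -1 -> (e >= 10 or (5/4)*d <= 4 or (2*e > -5 and d >= 2*e + 7))) and ((not (3*d >= -1)) -> (e >= 10 or (5/2)*d <= -7/2 or (2*e > -5 and 2*d >= 2*e + 1)))
Answer: WP = (3*d >= -1 -> (e >= 10 or (5/4)*d <= 4 or (2*e > -5 and d >= 2*e + 7))) and ((not (3*d >= -1)) -> (e >= 10 or (5/2)*d <= -7/2 or (2*e > -5 and 2*d >= 2*e + 1)))


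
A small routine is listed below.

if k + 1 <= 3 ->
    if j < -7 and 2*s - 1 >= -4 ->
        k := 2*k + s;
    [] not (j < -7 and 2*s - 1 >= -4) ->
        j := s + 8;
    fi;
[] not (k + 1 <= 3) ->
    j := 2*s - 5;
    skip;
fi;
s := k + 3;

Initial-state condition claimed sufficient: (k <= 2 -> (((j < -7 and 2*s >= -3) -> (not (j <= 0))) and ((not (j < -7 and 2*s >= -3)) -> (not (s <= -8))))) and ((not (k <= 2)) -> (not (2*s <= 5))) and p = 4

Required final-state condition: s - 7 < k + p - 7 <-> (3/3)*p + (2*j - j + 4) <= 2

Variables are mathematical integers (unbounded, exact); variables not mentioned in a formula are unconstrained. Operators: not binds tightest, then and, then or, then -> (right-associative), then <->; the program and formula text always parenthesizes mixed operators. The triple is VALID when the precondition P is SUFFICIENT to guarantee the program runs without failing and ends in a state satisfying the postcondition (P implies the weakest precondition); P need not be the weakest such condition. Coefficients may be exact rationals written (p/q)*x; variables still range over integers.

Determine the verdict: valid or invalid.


Working backward. After the program, the postcondition s - 7 < k + p - 7 <-> (3/3)*p + (2*j - j + 4) <= 2 must hold; in canonical form it is s < k + p <-> j + p <= -2.
Before s := k + 3: p > 3 <-> j + p <= -2
Then branch requires ((j < -7 and 2*s >= -3) -> (p > 3 <-> j + p <= -2)) and ((not (j < -7 and 2*s >= -3)) -> (p > 3 <-> p + s <= -10)); else branch requires p > 3 <-> p + 2*s <= 3.
Before the if: (k <= 2 -> (((j < -7 and 2*s >= -3) -> (p > 3 <-> j + p <= -2)) and ((not (j < -7 and 2*s >= -3)) -> (p > 3 <-> p + s <= -10)))) and ((not (k <= 2)) -> (p > 3 <-> p + 2*s <= 3))
The weakest precondition is (k <= 2 -> (((j < -7 and 2*s >= -3) -> (p > 3 <-> j + p <= -2)) and ((not (j < -7 and 2*s >= -3)) -> (p > 3 <-> p + s <= -10)))) and ((not (k <= 2)) -> (p > 3 <-> p + 2*s <= 3)).
Check whether (k <= 2 -> (((j < -7 and 2*s >= -3) -> (not (j <= 0))) and ((not (j < -7 and 2*s >= -3)) -> (not (s <= -8))))) and ((not (k <= 2)) -> (not (2*s <= 5))) and p = 4 implies it.
Countermodel: at the initial state j = -8, k = 2, p = 4, s = -2, the precondition holds but the weakest precondition fails.
Answer: invalid


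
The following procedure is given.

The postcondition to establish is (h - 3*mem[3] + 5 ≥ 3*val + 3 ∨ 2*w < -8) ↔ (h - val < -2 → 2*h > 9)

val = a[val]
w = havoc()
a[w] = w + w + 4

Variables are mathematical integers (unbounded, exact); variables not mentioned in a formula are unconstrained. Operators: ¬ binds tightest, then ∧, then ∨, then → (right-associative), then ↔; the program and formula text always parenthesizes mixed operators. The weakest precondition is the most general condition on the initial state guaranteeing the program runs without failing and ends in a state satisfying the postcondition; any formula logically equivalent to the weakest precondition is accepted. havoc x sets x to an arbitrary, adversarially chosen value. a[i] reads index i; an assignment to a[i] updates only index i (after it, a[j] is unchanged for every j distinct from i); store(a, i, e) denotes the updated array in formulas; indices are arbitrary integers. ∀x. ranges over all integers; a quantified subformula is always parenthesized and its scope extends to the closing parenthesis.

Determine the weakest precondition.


Working backward. After the program, the postcondition (h - 3*mem[3] + 5 ≥ 3*val + 3 ∨ 2*w < -8) ↔ (h - val < -2 → 2*h > 9) must hold; in canonical form it is (h ≥ 3*mem[3] + 3*val - 2 ∨ 2*w < -8) ↔ (h < val - 2 → 2*h > 9).
Before a[w] := w + w + 4: (h ≥ 3*mem[3] + 3*val - 2 ∨ 2*w < -8) ↔ (h < val - 2 → 2*h > 9)
Before havoc w: ∀w_1. ((h ≥ 3*mem[3] + 3*val - 2 ∨ 2*w_1 < -8) ↔ (h < val - 2 → 2*h > 9))
Before val := a[val]: ∀w_1. ((h ≥ 3*a[val] + 3*mem[3] - 2 ∨ 2*w_1 < -8) ↔ (h < a[val] - 2 → 2*h > 9))
Answer: WP = ∀w_1. ((h ≥ 3*a[val] + 3*mem[3] - 2 ∨ 2*w_1 < -8) ↔ (h < a[val] - 2 → 2*h > 9))


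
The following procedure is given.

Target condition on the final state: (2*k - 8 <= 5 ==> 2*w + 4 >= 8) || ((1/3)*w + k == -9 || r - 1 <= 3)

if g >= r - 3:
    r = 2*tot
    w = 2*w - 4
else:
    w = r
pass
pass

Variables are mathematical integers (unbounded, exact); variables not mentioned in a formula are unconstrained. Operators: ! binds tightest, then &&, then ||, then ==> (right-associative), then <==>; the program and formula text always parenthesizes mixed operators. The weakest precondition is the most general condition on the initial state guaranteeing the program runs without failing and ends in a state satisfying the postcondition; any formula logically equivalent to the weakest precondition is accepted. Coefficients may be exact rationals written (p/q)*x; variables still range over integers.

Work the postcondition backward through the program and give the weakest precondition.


Working backward. After the program, the postcondition (2*k - 8 <= 5 ==> 2*w + 4 >= 8) || ((1/3)*w + k == -9 || r - 1 <= 3) must hold; in canonical form it is (2*k <= 13 ==> 2*w >= 4) || k + (1/3)*w == -9 || r <= 4.
Before skip: (2*k <= 13 ==> 2*w >= 4) || k + (1/3)*w == -9 || r <= 4
Before skip: (2*k <= 13 ==> 2*w >= 4) || k + (1/3)*w == -9 || r <= 4
Then branch requires (2*k <= 13 ==> 4*w >= 12) || k + (2/3)*w == -23/3 || 2*tot <= 4; else branch requires (2*k <= 13 ==> 2*r >= 4) || k + (1/3)*r == -9 || r <= 4.
Before the if: (g >= r - 3 ==> ((2*k <= 13 ==> 4*w >= 12) || k + (2/3)*w == -23/3 || 2*tot <= 4)) && ((!(g >= r - 3)) ==> ((2*k <= 13 ==> 2*r >= 4) || k + (1/3)*r == -9 || r <= 4))
Answer: WP = (g >= r - 3 ==> ((2*k <= 13 ==> 4*w >= 12) || k + (2/3)*w == -23/3 || 2*tot <= 4)) && ((!(g >= r - 3)) ==> ((2*k <= 13 ==> 2*r >= 4) || k + (1/3)*r == -9 || r <= 4))


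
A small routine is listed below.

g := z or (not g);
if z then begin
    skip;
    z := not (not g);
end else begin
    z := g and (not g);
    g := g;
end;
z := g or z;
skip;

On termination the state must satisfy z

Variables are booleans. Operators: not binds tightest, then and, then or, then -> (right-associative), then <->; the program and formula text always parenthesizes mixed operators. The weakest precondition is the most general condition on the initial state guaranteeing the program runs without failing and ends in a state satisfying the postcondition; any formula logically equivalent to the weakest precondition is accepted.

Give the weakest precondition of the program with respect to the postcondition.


Working backward. After the program, z must hold.
Before skip: z
Before z := g or z: g or z
Then branch requires g; else branch requires g.
Before the if: (z -> g) and ((not z) -> g)
Before g := z or (not g): (z -> (z or (not g))) and ((not z) -> (z or (not g)))
Answer: WP = (z -> (z or (not g))) and ((not z) -> (z or (not g)))


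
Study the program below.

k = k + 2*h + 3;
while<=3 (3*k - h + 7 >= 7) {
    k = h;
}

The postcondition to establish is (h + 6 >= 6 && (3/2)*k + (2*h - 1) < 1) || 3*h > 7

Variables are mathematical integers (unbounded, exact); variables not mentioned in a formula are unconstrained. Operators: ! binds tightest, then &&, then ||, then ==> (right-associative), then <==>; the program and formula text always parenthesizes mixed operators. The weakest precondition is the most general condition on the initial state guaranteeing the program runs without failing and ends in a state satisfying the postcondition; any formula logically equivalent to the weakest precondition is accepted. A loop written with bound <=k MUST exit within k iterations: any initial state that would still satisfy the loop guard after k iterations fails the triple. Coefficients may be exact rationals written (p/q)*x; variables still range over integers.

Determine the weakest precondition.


Working backward. After the program, the postcondition (h + 6 >= 6 && (3/2)*k + (2*h - 1) < 1) || 3*h > 7 must hold; in canonical form it is (h >= 0 && 2*h + (3/2)*k < 2) || 3*h > 7.
Before the loop (bound <=3), unroll the exhaustion recursion (WP_0 = exit-now case; WP_j = one more guarded iteration, up to j = 3):
  WP_0: (!(3*k >= h)) && ((h >= 0 && 2*h + (3/2)*k < 2) || 3*h > 7)
  WP_1: (3*k >= h ==> ((!(2*h >= 0)) && ((h >= 0 && (7/2)*h < 2) || 3*h > 7))) && ((!(3*k >= h)) ==> ((h >= 0 && 2*h + (3/2)*k < 2) || 3*h > 7))
  WP_2: (3*k >= h ==> ((2*h >= 0 ==> ((!(2*h >= 0)) && ((h >= 0 && (7/2)*h < 2) || 3*h > 7))) && ((!(2*h >= 0)) ==> ((h >= 0 && (7/2)*h < 2) || 3*h > 7)))) && ((!(3*k >= h)) ==> ((h >= 0 && 2*h + (3/2)*k < 2) || 3*h > 7))
  WP_3: (3*k >= h ==> ((2*h >= 0 ==> ((2*h >= 0 ==> ((!(2*h >= 0)) && ((h >= 0 && (7/2)*h < 2) || 3*h > 7))) && ((!(2*h >= 0)) ==> ((h >= 0 && (7/2)*h < 2) || 3*h > 7)))) && ((!(2*h >= 0)) ==> ((h >= 0 && (7/2)*h < 2) || 3*h > 7)))) && ((!(3*k >= h)) ==> ((h >= 0 && 2*h + (3/2)*k < 2) || 3*h > 7))
So before the loop: (3*k >= h ==> ((2*h >= 0 ==> ((2*h >= 0 ==> ((!(2*h >= 0)) && ((h >= 0 && (7/2)*h < 2) || 3*h > 7))) && ((!(2*h >= 0)) ==> ((h >= 0 && (7/2)*h < 2) || 3*h > 7)))) && ((!(2*h >= 0)) ==> ((h >= 0 && (7/2)*h < 2) || 3*h > 7)))) && ((!(3*k >= h)) ==> ((h >= 0 && 2*h + (3/2)*k < 2) || 3*h > 7))
Before k := k + 2*h + 3: (5*h + 3*k >= -9 ==> ((2*h >= 0 ==> ((2*h >= 0 ==> ((!(2*h >= 0)) && ((h >= 0 && (7/2)*h < 2) || 3*h > 7))) && ((!(2*h >= 0)) ==> ((h >= 0 && (7/2)*h < 2) || 3*h > 7)))) && ((!(2*h >= 0)) ==> ((h >= 0 && (7/2)*h < 2) || 3*h > 7)))) && ((!(5*h + 3*k >= -9)) ==> ((h >= 0 && 5*h + (3/2)*k < -5/2) || 3*h > 7))
Answer: WP = (5*h + 3*k >= -9 ==> ((2*h >= 0 ==> ((2*h >= 0 ==> ((!(2*h >= 0)) && ((h >= 0 && (7/2)*h < 2) || 3*h > 7))) && ((!(2*h >= 0)) ==> ((h >= 0 && (7/2)*h < 2) || 3*h > 7)))) && ((!(2*h >= 0)) ==> ((h >= 0 && (7/2)*h < 2) || 3*h > 7)))) && ((!(5*h + 3*k >= -9)) ==> ((h >= 0 && 5*h + (3/2)*k < -5/2) || 3*h > 7))


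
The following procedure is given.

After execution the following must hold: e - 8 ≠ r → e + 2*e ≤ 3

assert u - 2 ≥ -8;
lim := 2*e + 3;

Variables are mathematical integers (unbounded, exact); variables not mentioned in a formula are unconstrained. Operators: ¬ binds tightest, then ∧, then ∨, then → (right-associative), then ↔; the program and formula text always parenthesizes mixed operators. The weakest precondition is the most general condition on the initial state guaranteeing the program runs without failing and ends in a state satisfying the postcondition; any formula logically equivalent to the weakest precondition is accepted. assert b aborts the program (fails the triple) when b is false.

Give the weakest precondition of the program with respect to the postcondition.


Working backward. After the program, the postcondition e - 8 ≠ r → e + 2*e ≤ 3 must hold; in canonical form it is e ≠ r + 8 → 3*e ≤ 3.
Before lim := 2*e + 3: e ≠ r + 8 → 3*e ≤ 3
Before assert u - 2 ≥ -8: u ≥ -6 ∧ (e ≠ r + 8 → 3*e ≤ 3)
Answer: WP = u ≥ -6 ∧ (e ≠ r + 8 → 3*e ≤ 3)


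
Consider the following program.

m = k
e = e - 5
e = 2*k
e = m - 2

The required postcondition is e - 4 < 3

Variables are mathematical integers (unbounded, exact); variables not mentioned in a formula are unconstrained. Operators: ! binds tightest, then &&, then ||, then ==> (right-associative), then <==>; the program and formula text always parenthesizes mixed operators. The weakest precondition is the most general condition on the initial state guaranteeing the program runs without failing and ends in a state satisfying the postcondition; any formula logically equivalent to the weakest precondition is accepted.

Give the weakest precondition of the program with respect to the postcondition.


Working backward. After the program, the postcondition e - 4 < 3 must hold; in canonical form it is e < 7.
Before e := m - 2: m < 9
Before e := 2*k: m < 9
Before e := e - 5: m < 9
Before m := k: k < 9
Answer: WP = k < 9


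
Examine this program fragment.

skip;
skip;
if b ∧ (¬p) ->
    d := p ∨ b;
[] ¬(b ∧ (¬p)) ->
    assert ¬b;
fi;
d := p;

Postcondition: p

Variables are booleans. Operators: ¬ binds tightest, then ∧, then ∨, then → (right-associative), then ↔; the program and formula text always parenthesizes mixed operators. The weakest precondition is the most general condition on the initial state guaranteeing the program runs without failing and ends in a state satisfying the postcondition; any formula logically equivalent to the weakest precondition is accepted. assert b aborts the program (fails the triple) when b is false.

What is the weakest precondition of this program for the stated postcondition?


Working backward. After the program, p must hold.
Before d := p: p
Then branch requires p; else branch requires (¬b) ∧ p.
Before the if: ((b ∧ (¬p)) → p) ∧ ((¬(b ∧ (¬p))) → ((¬b) ∧ p))
Before skip: ((b ∧ (¬p)) → p) ∧ ((¬(b ∧ (¬p))) → ((¬b) ∧ p))
Before skip: ((b ∧ (¬p)) → p) ∧ ((¬(b ∧ (¬p))) → ((¬b) ∧ p))
Answer: WP = ((b ∧ (¬p)) → p) ∧ ((¬(b ∧ (¬p))) → ((¬b) ∧ p))


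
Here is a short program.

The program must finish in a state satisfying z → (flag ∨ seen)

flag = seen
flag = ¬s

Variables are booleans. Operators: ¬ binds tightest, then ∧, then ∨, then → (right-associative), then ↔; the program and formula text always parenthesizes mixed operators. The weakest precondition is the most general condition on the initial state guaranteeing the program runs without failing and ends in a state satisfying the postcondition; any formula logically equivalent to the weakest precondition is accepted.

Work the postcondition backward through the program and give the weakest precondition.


Working backward. After the program, z → (flag ∨ seen) must hold.
Before flag := ¬s: z → ((¬s) ∨ seen)
Before flag := seen: z → ((¬s) ∨ seen)
Answer: WP = z → ((¬s) ∨ seen)


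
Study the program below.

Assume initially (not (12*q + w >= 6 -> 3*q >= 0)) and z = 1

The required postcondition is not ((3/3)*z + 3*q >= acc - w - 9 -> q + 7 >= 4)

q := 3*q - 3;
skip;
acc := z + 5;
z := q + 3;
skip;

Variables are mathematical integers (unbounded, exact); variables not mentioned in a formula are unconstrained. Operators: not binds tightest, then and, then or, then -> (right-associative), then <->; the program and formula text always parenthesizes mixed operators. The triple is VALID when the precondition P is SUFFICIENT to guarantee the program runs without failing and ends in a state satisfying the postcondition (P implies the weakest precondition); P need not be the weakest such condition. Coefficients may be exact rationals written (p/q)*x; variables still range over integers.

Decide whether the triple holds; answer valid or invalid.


Working backward. After the program, the postcondition not ((3/3)*z + 3*q >= acc - w - 9 -> q + 7 >= 4) must hold; in canonical form it is not (3*q + w + z >= acc - 9 -> q >= -3).
Before skip: not (3*q + w + z >= acc - 9 -> q >= -3)
Before z := q + 3: not (4*q + w >= acc - 12 -> q >= -3)
Before acc := z + 5: not (4*q + w >= z - 7 -> q >= -3)
Before skip: not (4*q + w >= z - 7 -> q >= -3)
Before q := 3*q - 3: not (12*q + w >= z + 5 -> 3*q >= 0)
The weakest precondition is not (12*q + w >= z + 5 -> 3*q >= 0).
Check whether (not (12*q + w >= 6 -> 3*q >= 0)) and z = 1 implies it.
Every state satisfying the precondition satisfies the weakest precondition: the implication holds.
Answer: valid


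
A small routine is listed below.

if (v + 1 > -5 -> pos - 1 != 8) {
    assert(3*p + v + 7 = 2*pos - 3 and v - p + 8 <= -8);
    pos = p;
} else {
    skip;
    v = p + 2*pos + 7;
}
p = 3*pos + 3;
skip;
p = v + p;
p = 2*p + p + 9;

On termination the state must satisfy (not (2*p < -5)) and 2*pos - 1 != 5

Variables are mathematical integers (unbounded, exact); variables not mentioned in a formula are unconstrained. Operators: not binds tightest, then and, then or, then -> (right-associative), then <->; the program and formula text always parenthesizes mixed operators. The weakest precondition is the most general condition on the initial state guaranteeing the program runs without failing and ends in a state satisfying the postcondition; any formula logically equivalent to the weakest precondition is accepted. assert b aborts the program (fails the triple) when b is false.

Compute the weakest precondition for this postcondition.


Working backward. After the program, the postcondition (not (2*p < -5)) and 2*pos - 1 != 5 must hold; in canonical form it is (not (2*p < -5)) and 2*pos != 6.
Before p := 2*p + p + 9: (not (6*p < -23)) and 2*pos != 6
Before p := v + p: (not (6*p + 6*v < -23)) and 2*pos != 6
Before skip: (not (6*p + 6*v < -23)) and 2*pos != 6
Before p := 3*pos + 3: (not (18*pos + 6*v < -41)) and 2*pos != 6
Then branch requires 3*p + v = 2*pos - 10 and v <= p - 16 and (not (18*p + 6*v < -41)) and 2*p != 6; else branch requires (not (6*p + 30*pos < -83)) and 2*pos != 6.
Before the if: ((v > -6 -> pos != 9) -> (3*p + v = 2*pos - 10 and v <= p - 16 and (not (18*p + 6*v < -41)) and 2*p != 6)) and ((not (v > -6 -> pos != 9)) -> ((not (6*p + 30*pos < -83)) and 2*pos != 6))
Answer: WP = ((v > -6 -> pos != 9) -> (3*p + v = 2*pos - 10 and v <= p - 16 and (not (18*p + 6*v < -41)) and 2*p != 6)) and ((not (v > -6 -> pos != 9)) -> ((not (6*p + 30*pos < -83)) and 2*pos != 6))


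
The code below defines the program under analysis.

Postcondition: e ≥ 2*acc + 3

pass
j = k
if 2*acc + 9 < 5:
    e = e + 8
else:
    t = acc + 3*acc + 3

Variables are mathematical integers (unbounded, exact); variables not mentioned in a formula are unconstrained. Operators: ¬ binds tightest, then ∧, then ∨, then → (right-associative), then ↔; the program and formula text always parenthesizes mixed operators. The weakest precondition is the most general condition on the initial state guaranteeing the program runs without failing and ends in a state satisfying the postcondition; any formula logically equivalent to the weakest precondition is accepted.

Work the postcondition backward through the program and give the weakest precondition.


Working backward. After the program, e ≥ 2*acc + 3 must hold.
Then branch requires e ≥ 2*acc - 5; else branch requires e ≥ 2*acc + 3.
Before the if: (2*acc < -4 → e ≥ 2*acc - 5) ∧ ((¬(2*acc < -4)) → e ≥ 2*acc + 3)
Before j := k: (2*acc < -4 → e ≥ 2*acc - 5) ∧ ((¬(2*acc < -4)) → e ≥ 2*acc + 3)
Before skip: (2*acc < -4 → e ≥ 2*acc - 5) ∧ ((¬(2*acc < -4)) → e ≥ 2*acc + 3)
Answer: WP = (2*acc < -4 → e ≥ 2*acc - 5) ∧ ((¬(2*acc < -4)) → e ≥ 2*acc + 3)


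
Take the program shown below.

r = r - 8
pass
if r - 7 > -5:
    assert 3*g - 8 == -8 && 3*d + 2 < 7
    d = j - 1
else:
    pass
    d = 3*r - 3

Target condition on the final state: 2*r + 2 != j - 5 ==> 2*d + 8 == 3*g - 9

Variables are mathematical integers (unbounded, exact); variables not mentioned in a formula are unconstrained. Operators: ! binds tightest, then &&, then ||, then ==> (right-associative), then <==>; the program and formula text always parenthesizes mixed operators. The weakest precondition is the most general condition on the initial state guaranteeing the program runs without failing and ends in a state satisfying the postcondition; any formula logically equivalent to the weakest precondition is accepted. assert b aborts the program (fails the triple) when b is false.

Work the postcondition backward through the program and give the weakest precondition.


Working backward. After the program, the postcondition 2*r + 2 != j - 5 ==> 2*d + 8 == 3*g - 9 must hold; in canonical form it is 2*r != j - 7 ==> 2*d == 3*g - 17.
Then branch requires 3*g == 0 && 3*d < 5 && (2*r != j - 7 ==> 2*j == 3*g - 15); else branch requires 2*r != j - 7 ==> 6*r == 3*g - 11.
Before the if: (r > 2 ==> (3*g == 0 && 3*d < 5 && (2*r != j - 7 ==> 2*j == 3*g - 15))) && ((!(r > 2)) ==> (2*r != j - 7 ==> 6*r == 3*g - 11))
Before skip: (r > 2 ==> (3*g == 0 && 3*d < 5 && (2*r != j - 7 ==> 2*j == 3*g - 15))) && ((!(r > 2)) ==> (2*r != j - 7 ==> 6*r == 3*g - 11))
Before r := r - 8: (r > 10 ==> (3*g == 0 && 3*d < 5 && (2*r != j + 9 ==> 2*j == 3*g - 15))) && ((!(r > 10)) ==> (2*r != j + 9 ==> 6*r == 3*g + 37))
Answer: WP = (r > 10 ==> (3*g == 0 && 3*d < 5 && (2*r != j + 9 ==> 2*j == 3*g - 15))) && ((!(r > 10)) ==> (2*r != j + 9 ==> 6*r == 3*g + 37))


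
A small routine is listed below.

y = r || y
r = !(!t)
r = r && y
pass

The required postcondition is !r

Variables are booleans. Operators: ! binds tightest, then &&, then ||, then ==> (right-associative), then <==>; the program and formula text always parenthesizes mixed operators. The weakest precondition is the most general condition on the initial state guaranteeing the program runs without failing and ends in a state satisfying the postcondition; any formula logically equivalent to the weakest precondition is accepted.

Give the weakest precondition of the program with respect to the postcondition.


Working backward. After the program, !r must hold.
Before skip: !r
Before r := r && y: !(r && y)
Before r := !(!t): !(t && y)
Before y := r || y: !(t && (r || y))
Answer: WP = !(t && (r || y))


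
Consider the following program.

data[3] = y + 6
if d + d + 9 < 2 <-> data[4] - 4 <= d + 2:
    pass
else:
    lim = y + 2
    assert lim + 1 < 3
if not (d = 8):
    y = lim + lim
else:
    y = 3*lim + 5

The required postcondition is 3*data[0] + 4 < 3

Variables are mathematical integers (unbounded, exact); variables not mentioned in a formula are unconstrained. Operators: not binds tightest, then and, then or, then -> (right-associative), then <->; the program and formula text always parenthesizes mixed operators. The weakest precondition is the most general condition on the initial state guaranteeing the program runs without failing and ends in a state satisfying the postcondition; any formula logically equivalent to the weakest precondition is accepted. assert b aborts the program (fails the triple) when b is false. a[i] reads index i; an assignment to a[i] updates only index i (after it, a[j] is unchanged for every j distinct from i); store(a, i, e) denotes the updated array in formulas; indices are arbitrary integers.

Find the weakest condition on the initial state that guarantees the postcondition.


Working backward. After the program, the postcondition 3*data[0] + 4 < 3 must hold; in canonical form it is 3*data[0] < -1.
Then branch requires 3*data[0] < -1; else branch requires 3*data[0] < -1.
Before the if: ((not (d = 8)) -> 3*data[0] < -1) and (d = 8 -> 3*data[0] < -1)
Then branch requires ((not (d = 8)) -> 3*data[0] < -1) and (d = 8 -> 3*data[0] < -1); else branch requires y < 0 and ((not (d = 8)) -> 3*data[0] < -1) and (d = 8 -> 3*data[0] < -1).
Before the if: ((2*d < -7 <-> data[4] <= d + 6) -> (((not (d = 8)) -> 3*data[0] < -1) and (d = 8 -> 3*data[0] < -1))) and ((not (2*d < -7 <-> data[4] <= d + 6)) -> (y < 0 and ((not (d = 8)) -> 3*data[0] < -1) and (d = 8 -> 3*data[0] < -1)))
Before data[3] := y + 6: ((2*d < -7 <-> data[4] <= d + 6) -> (((not (d = 8)) -> 3*data[0] < -1) and (d = 8 -> 3*data[0] < -1))) and ((not (2*d < -7 <-> data[4] <= d + 6)) -> (y < 0 and ((not (d = 8)) -> 3*data[0] < -1) and (d = 8 -> 3*data[0] < -1)))
Answer: WP = ((2*d < -7 <-> data[4] <= d + 6) -> (((not (d = 8)) -> 3*data[0] < -1) and (d = 8 -> 3*data[0] < -1))) and ((not (2*d < -7 <-> data[4] <= d + 6)) -> (y < 0 and ((not (d = 8)) -> 3*data[0] < -1) and (d = 8 -> 3*data[0] < -1)))


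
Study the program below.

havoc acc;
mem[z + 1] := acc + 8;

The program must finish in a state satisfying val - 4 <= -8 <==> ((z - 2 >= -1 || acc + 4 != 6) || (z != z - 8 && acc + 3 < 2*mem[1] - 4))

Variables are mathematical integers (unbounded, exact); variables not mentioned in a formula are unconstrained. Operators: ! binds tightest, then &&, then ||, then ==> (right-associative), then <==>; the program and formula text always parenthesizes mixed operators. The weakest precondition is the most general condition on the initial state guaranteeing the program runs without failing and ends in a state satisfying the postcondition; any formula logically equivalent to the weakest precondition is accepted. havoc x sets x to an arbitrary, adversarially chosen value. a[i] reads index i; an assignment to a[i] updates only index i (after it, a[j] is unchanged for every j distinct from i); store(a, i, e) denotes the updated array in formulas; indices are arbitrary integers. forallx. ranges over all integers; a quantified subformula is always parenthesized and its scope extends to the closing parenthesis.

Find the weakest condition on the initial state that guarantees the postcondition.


Working backward. After the program, the postcondition val - 4 <= -8 <==> ((z - 2 >= -1 || acc + 4 != 6) || (z != z - 8 && acc + 3 < 2*mem[1] - 4)) must hold; in canonical form it is val <= -4 <==> (z >= 1 || acc != 2 || acc < 2*mem[1] - 7).
Before mem[z + 1] := acc + 8: val <= -4 <==> (z >= 1 || acc != 2 || acc < 2*store(mem, z + 1, acc + 8)[1] - 7)
Before havoc acc: forall acc_1. (val <= -4 <==> (z >= 1 || acc_1 != 2 || acc_1 < 2*store(mem, z + 1, acc_1 + 8)[1] - 7))
Answer: WP = forall acc_1. (val <= -4 <==> (z >= 1 || acc_1 != 2 || acc_1 < 2*store(mem, z + 1, acc_1 + 8)[1] - 7))
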